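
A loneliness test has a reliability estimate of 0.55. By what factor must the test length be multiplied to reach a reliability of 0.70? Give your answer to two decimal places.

n = 0.70(1 − 0.55) / [0.55(1 − 0.70)]
n = 0.3150 / 0.1650 ≈ 1.9091

1.91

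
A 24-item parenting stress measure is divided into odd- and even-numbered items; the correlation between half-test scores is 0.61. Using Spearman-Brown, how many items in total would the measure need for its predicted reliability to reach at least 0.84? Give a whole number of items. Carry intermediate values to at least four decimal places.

r_full = 2(0.61)/(1 + 0.61) = 0.7578
n = r_tgt(1 − r_full) / [r_full(1 − r_tgt)] = 0.84 × 0.2422 / (0.7578 × 0.16) ≈ 1.6779
Items = 1.6779 × 24 ≈ 40.27 → 41

41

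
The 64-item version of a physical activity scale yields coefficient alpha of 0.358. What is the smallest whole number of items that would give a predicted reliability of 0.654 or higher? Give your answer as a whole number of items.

217

Invert Spearman-Brown to solve for n:
n = r_target (1 − r_old) / [ r_old (1 − r_target) ]
n = 0.654 × (1 − 0.358) / [ 0.358 × (1 − 0.654) ]
  = 0.419868 / 0.123868 = 3.3896
So the test needs 3.3896 × 64 ≈ 216.93 items; rounding up, 217.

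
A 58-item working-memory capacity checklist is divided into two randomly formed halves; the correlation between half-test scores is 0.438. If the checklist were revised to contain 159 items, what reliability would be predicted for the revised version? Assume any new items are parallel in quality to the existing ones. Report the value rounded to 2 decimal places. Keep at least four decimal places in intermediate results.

0.81

Full-test reliability from the split-half r: r_full = 2(0.438)/(1 + 0.438) = 0.6092
Then adjust to 159 items: n = 159/58 = 2.7414
r_new = n·r_full / (1 + (n − 1)·r_full) = 1.6701 / 2.0609 ≈ 0.8104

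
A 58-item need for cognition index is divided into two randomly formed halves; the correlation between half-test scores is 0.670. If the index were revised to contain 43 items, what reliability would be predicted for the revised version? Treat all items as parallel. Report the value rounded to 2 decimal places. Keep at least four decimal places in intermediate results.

Spearman-Brown correction (n = 2): r_full = 2·0.670/(1 + 0.670) = 0.8024
Length factor from 58 to 43 items: n = 43/58 = 0.7414
r_new = n·r_full / (1 + (n − 1)·r_full) = 0.5949 / 0.7925 ≈ 0.7507

0.75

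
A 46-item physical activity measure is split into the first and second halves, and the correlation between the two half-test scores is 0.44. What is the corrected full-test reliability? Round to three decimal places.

Each half is half the length of the full test, so the full test is n = 2 times a half.
r_full = 2r_hh / (1 + r_hh) = 2 × 0.44 / (1 + 0.44)
       = 0.8800 / 1.4400 = 0.6111

0.611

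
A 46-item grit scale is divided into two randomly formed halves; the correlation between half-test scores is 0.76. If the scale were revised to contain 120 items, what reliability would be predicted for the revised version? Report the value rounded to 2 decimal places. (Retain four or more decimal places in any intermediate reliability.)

Spearman-Brown correction (n = 2): r_full = 2·0.76/(1 + 0.76) = 0.8636
Then adjust to 120 items: n = 120/46 = 2.6087
r_new = n·r_full / (1 + (n − 1)·r_full) = 2.2529 / 2.3893 ≈ 0.9429

0.94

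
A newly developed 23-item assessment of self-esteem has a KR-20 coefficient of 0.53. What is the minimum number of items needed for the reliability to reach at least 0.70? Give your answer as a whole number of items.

48

Invert Spearman-Brown to solve for n:
n = r*(1 − r) / [ r (1 − r*) ]
n = 0.70(1 − 0.53) / [0.53(1 − 0.70)]
  = 0.3290 / 0.1590 = 2.0692
So the test needs 2.0692 × 23 ≈ 47.59 items; rounding up, 48.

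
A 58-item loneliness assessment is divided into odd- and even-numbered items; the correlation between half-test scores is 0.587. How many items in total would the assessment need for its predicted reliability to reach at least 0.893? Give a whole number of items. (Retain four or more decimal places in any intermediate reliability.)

171

r_full = 2(0.587)/(1 + 0.587) = 0.7398
n = r_tgt(1 − r_full) / [r_full(1 − r_tgt)] = 0.893 × 0.2602 / (0.7398 × 0.107) ≈ 2.9354
Items = 2.9354 × 58 ≈ 170.25 → 171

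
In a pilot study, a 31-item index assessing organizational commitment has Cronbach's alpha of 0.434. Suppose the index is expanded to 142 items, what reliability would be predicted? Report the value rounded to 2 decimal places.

The new length is 142/31 = 4.5806 times the old.
By Spearman-Brown, r_new = n r / (1 + (n − 1) r).
r_new = (4.5806 × 0.434) / (1 + (4.5806 − 1) × 0.434)
     = 1.9880 / 2.5540 = 0.7784

0.78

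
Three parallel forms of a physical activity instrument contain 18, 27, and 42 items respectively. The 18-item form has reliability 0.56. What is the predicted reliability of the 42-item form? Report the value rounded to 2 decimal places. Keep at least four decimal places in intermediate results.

Only the ratio of lengths matters: n = 42/18 = 2.3333
r_{42} = n·r / (1 + (n − 1)·r) = 1.3066 / 1.7466 ≈ 0.7481

0.75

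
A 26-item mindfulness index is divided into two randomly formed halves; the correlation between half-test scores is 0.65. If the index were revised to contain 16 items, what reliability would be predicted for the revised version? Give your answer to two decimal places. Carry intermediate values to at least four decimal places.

0.70

Full-test reliability from the split-half r: r_full = 2(0.65)/(1 + 0.65) = 0.7879
Then adjust to 16 items: n = 16/26 = 0.6154
r_new = n·r_full / (1 + (n − 1)·r_full) = 0.4849 / 0.6970 ≈ 0.6957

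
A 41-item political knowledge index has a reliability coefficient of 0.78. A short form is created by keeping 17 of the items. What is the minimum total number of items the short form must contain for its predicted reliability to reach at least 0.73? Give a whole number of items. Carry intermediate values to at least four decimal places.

32

Short-form reliability: n = 17/41 = 0.4146; r_17 = n·r/(1+(n−1)r) ≈ 0.5951
Length factor from the short form to reach 0.73: n' = 0.73(1 − 0.5951) / [0.5951(1 − 0.73)] ≈ 1.8396
Total items = 1.8396 × 17 = 31.27, rounded up to 32.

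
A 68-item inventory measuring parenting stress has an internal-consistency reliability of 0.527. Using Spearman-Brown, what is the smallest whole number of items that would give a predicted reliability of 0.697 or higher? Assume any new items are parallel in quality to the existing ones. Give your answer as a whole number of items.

Spearman-Brown solved for the length factor n:
n = r*(1 − r) / [ r (1 − r*) ]
n = [0.697 × 0.473] / [0.527 × 0.303]
  = 0.329681 / 0.159681 = 2.0646
So the test needs 2.0646 × 68 ≈ 140.39 items; rounding up, 141.

141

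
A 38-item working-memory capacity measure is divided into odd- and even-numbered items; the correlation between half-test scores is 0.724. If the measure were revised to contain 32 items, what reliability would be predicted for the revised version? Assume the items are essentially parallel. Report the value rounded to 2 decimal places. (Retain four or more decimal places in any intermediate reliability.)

0.82

First correct the split-half correlation to full-test reliability: r_full = 2 × 0.724 / (1 + 0.724) ≈ 0.8399
Then adjust to 32 items: n = 32/38 = 0.8421
r_new = n·r_full / (1 + (n − 1)·r_full) = 0.7073 / 0.8674 ≈ 0.8154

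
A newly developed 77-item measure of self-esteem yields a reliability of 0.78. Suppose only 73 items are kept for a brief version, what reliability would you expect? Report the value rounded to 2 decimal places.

0.77

n = 73/77 = 0.9481
Apply the Spearman-Brown prophecy formula, r' = nr / [1 + (n − 1)r]:
r_new = (0.9481 × 0.78) / (1 + (0.9481 − 1) × 0.78)
r_new = 0.7395 / 0.9595 ≈ 0.7707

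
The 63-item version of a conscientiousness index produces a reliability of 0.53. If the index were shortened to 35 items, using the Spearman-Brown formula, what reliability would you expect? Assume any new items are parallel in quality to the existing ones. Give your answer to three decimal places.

0.385

Length ratio n = 35/63 = 0.5556
r_new = (0.5556 × 0.53) / (1 + (0.5556 − 1) × 0.53)
r_new = 0.2945 / 0.7645 ≈ 0.3852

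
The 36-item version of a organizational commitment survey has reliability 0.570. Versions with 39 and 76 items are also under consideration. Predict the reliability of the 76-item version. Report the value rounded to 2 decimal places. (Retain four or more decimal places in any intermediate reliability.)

Only the ratio of lengths matters: n = 76/36 = 2.1111
r_{76} = n·r / (1 + (n − 1)·r) = 1.2033 / 1.6333 ≈ 0.7367

0.74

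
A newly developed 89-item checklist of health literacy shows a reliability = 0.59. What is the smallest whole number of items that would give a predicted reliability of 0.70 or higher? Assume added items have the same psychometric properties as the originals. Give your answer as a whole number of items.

n = 0.70 × (1 − 0.59) / [ 0.59 × (1 − 0.70) ]
  = 0.2870 / 0.1770 = 1.6215
1.6215 × 89 = 144.31 → 145 items

145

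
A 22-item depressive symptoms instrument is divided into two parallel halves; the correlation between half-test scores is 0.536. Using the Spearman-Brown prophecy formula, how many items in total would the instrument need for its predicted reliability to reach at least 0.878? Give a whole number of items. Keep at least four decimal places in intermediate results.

69

Corrected full-test reliability: r_full = 2 × 0.536 / (1 + 0.536) ≈ 0.6979
n = r_tgt(1 − r_full) / [r_full(1 − r_tgt)] = 0.878 × 0.3021 / (0.6979 × 0.122) ≈ 3.1152
Required items = 3.1152 × 22 = 68.53, so 69 items.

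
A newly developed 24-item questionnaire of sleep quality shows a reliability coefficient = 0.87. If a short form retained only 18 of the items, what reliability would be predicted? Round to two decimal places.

0.83

Length ratio n = 18/24 = 0.75
Spearman-Brown: r_new = n·r / (1 + (n − 1)·r)
r_new = 0.75·0.87 / [1 + (0.75 − 1)·0.87]
     = 0.6525 / 0.7825 = 0.8339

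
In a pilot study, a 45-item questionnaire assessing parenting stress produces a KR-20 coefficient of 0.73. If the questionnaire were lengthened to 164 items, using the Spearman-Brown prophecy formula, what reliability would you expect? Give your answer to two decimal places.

0.91

Length ratio n = 164/45 = 3.6444
By Spearman-Brown, r_new = n r / (1 + (n − 1) r).
r_new = (3.6444 × 0.73) / (1 + (3.6444 − 1) × 0.73)
r_new = 2.6604 / 2.9304 ≈ 0.9079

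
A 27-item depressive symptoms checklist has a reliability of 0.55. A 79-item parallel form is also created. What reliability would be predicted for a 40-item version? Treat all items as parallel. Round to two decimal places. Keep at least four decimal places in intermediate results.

Only the ratio of lengths matters: n = 40/27 = 1.4815
r_{40} = n·r / (1 + (n − 1)·r) = 0.8148 / 1.2648 ≈ 0.6442

0.64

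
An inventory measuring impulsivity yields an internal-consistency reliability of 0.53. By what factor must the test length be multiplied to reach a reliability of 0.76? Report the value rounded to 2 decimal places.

2.81

n = 0.76(1 − 0.53) / [0.53(1 − 0.76)]
  = 0.3572 / 0.1272 = 2.8082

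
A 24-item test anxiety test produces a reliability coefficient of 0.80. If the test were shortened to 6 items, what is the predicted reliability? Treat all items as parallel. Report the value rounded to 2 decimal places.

The new length is 6/24 = 0.25 times the old.
By Spearman-Brown, r_new = n r / (1 + (n − 1) r).
r_new = 0.25·0.80 / [1 + (0.25 − 1)·0.80]
r_new = 0.2000 / 0.4000 ≈ 0.5000

0.50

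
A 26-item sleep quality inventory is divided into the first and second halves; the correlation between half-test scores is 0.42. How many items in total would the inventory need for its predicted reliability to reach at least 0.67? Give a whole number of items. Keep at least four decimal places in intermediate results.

37

Corrected full-test reliability: r_full = 2 × 0.42 / (1 + 0.42) ≈ 0.5915
Solve Spearman-Brown for n: n = 0.67(1 − 0.5915) / [0.5915(1 − 0.67)] = 1.4022
Items = 1.4022 × 26 ≈ 36.46 → 37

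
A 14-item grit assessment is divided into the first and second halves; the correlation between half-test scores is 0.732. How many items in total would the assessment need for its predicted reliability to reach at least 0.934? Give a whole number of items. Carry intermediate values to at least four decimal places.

37

r_full = 2(0.732)/(1 + 0.732) = 0.8453
Solve Spearman-Brown for n: n = 0.934(1 − 0.8453) / [0.8453(1 − 0.934)] = 2.5899
Required items = 2.5899 × 14 = 36.26, so 37 items.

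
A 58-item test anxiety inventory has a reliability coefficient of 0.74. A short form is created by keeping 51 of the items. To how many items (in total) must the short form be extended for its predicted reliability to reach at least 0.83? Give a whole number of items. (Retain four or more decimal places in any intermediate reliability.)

First, r for the 51-item form: n = 51/58 = 0.8793, so r_51 = 0.8793·0.74/(1 + (0.8793 − 1)·0.74) = 0.7145
Then solve for n' with r_old = 0.7145, r_target = 0.83: n' = 0.83(1 − 0.7145)/[0.7145(1 − 0.83)] = 1.9509
Total items = 1.9509 × 51 = 99.50, rounded up to 100.

100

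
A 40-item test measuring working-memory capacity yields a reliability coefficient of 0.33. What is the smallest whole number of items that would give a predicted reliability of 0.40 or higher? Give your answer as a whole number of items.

n = [0.40 × 0.67] / [0.33 × 0.60]
  = 0.2680 / 0.1980 = 1.3535
1.3535 × 40 = 54.14 → 55 items

55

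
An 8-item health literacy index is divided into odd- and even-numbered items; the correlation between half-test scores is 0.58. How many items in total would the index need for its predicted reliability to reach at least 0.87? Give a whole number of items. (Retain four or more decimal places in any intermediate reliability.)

Corrected full-test reliability: r_full = 2 × 0.58 / (1 + 0.58) ≈ 0.7342
n = r_tgt(1 − r_full) / [r_full(1 − r_tgt)] = 0.87 × 0.2658 / (0.7342 × 0.13) ≈ 2.4228
Required items = 2.4228 × 8 = 19.38, so 20 items.

20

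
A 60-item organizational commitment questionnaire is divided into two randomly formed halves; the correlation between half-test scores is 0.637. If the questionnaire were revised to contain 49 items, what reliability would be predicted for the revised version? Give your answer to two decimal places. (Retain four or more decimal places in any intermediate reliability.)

First correct the split-half correlation to full-test reliability: r_full = 2 × 0.637 / (1 + 0.637) ≈ 0.7783
Length factor from 60 to 49 items: n = 49/60 = 0.8167
r_new = n·r_full / (1 + (n − 1)·r_full) = 0.6356 / 0.8573 ≈ 0.7414

0.74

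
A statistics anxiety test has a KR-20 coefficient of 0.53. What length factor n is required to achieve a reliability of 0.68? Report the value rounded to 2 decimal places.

1.88

n = 0.68 × (1 − 0.53) / [ 0.53 × (1 − 0.68) ]
n = 0.3196 / 0.1696 ≈ 1.8844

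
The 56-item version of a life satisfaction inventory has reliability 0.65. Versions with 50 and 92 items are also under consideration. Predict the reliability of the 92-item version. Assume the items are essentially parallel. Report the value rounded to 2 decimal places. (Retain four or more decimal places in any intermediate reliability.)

0.75

The 50-item form is not needed; work directly from the 56-item form with n = 92/56 = 1.6429.
r_{92} = n·r / (1 + (n − 1)·r) = 1.0679 / 1.4179 ≈ 0.7532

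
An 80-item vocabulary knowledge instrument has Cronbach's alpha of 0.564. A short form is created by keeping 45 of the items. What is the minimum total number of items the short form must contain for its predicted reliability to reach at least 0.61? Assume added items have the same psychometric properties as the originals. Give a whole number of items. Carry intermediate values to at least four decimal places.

97

Short-form reliability: n = 45/80 = 0.5625; r_45 = n·r/(1+(n−1)r) ≈ 0.4212
Then solve for n' with r_old = 0.4212, r_target = 0.61: n' = 0.61(1 − 0.4212)/[0.4212(1 − 0.61)] = 2.1493
Total items = 2.1493 × 45 = 96.72, rounded up to 97.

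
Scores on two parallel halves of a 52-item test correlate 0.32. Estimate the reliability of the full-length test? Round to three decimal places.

0.485

The full test is twice the length of either half (n = 2).
r_full = 2r_hh / (1 + r_hh) = 2 × 0.32 / (1 + 0.32)
       = 0.6400 / 1.3200 = 0.4848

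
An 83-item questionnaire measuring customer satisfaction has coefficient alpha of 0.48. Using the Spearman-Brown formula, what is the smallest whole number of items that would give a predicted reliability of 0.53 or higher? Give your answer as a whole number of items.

Spearman-Brown solved for the length factor n:
n = r*(1 − r) / [ r (1 − r*) ]
n = [0.53 × 0.52] / [0.48 × 0.47]
  = 0.2756 / 0.2256 = 1.2216
So the test needs 1.2216 × 83 ≈ 101.39 items; rounding up, 102.

102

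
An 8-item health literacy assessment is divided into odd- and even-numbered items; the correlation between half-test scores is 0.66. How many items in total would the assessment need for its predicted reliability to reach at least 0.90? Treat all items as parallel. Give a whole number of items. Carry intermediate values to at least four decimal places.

r_full = 2(0.66)/(1 + 0.66) = 0.7952
Solve Spearman-Brown for n: n = 0.90(1 − 0.7952) / [0.7952(1 − 0.90)] = 2.3179
Items = 2.3179 × 8 ≈ 18.54 → 19

19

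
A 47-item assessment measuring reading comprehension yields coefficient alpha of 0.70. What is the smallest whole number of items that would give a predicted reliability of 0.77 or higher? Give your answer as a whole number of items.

n = [0.77 × 0.30] / [0.70 × 0.23]
  = 0.2310 / 0.1610 = 1.4348
Items needed = n × 47 = 1.4348 × 47 ≈ 67.44 → round up to 68

68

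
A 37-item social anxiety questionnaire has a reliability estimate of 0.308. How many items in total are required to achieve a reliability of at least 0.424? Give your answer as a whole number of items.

62

Spearman-Brown solved for the length factor n:
n = r_target (1 − r_old) / [ r_old (1 − r_target) ]
n = [0.424 × 0.692] / [0.308 × 0.576]
n = 0.293408 / 0.177408 ≈ 1.6539
So the test needs 1.6539 × 37 ≈ 61.19 items; rounding up, 62.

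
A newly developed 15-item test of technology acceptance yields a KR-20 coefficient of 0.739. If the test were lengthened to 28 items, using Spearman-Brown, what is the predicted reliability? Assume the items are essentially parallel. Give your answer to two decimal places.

0.84

Length ratio n = 28/15 = 1.8667
By Spearman-Brown, r_new = n r / (1 + (n − 1) r).
r_new = (1.8667 × 0.739) / (1 + (1.8667 − 1) × 0.739)
     = 1.3795 / 1.6405 = 0.8409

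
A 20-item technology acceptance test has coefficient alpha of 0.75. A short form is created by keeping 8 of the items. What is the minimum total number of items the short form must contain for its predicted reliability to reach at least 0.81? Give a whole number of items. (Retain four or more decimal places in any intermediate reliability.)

First, r for the 8-item form: n = 8/20 = 0.4000, so r_8 = 0.4000·0.75/(1 + (0.4000 − 1)·0.75) = 0.5455
Length factor from the short form to reach 0.81: n' = 0.81(1 − 0.5455) / [0.5455(1 − 0.81)] ≈ 3.5520
Total items = 3.5520 × 8 = 28.42, rounded up to 29.

29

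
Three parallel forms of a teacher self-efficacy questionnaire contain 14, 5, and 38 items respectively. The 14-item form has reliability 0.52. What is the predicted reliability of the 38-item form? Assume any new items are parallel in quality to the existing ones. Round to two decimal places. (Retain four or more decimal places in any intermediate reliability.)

0.75

Only the ratio of lengths matters: n = 38/14 = 2.7143
r_{38} = n·r / (1 + (n − 1)·r) = 1.4114 / 1.8914 ≈ 0.7462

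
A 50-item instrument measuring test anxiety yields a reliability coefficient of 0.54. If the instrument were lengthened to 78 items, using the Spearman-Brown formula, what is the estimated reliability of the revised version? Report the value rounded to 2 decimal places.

The new length is 78/50 = 1.56 times the old.
r_new = (1.56 × 0.54) / (1 + (1.56 − 1) × 0.54)
r_new = 0.8424 / 1.3024 ≈ 0.6468

0.65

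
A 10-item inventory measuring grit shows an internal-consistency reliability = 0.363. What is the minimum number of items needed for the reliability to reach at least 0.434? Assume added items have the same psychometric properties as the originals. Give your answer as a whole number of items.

14

Rearranging the Spearman-Brown formula for n,
n = r_target (1 − r_old) / [ r_old (1 − r_target) ]
n = [0.434 × 0.637] / [0.363 × 0.566]
  = 0.276458 / 0.205458 = 1.3456
Items needed = n × 10 = 1.3456 × 10 ≈ 13.46 → round up to 14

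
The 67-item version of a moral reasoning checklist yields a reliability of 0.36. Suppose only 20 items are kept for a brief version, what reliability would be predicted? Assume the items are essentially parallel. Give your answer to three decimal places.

The new length is 20/67 = 0.2985 times the old.
r_new = (0.2985 × 0.36) / (1 + (0.2985 − 1) × 0.36)
     = 0.1075 / 0.7475 = 0.1438

0.144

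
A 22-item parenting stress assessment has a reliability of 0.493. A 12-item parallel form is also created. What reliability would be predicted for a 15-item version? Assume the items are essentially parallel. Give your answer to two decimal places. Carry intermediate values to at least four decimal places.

Only the ratio of lengths matters: n = 15/22 = 0.6818
r_{15} = n·r / (1 + (n − 1)·r) = 0.3361 / 0.8431 ≈ 0.3986

0.40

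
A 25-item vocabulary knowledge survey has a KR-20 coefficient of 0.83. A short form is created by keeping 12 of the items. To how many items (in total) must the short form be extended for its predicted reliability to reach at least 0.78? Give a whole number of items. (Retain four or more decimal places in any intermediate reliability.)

19

First, r for the 12-item form: n = 12/25 = 0.4800, so r_12 = 0.4800·0.83/(1 + (0.4800 − 1)·0.83) = 0.7009
Then solve for n' with r_old = 0.7009, r_target = 0.78: n' = 0.78(1 − 0.7009)/[0.7009(1 − 0.78)] = 1.5130
Total items = 1.5130 × 12 = 18.16, rounded up to 19.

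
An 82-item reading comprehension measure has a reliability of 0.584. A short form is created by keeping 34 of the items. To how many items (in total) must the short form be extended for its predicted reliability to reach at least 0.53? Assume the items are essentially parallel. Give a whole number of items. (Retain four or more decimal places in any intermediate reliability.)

66

Short-form reliability: n = 34/82 = 0.4146; r_34 = n·r/(1+(n−1)r) ≈ 0.3679
Then solve for n' with r_old = 0.3679, r_target = 0.53: n' = 0.53(1 − 0.3679)/[0.3679(1 − 0.53)] = 1.9375
Total items = 1.9375 × 34 = 65.88, rounded up to 66.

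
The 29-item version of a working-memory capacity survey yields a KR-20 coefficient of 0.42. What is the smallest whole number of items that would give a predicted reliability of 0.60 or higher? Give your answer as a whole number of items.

n = 0.60(1 − 0.42) / [0.42(1 − 0.60)]
n = 0.3480 / 0.1680 ≈ 2.0714
2.0714 × 29 = 60.07 → 61 items

61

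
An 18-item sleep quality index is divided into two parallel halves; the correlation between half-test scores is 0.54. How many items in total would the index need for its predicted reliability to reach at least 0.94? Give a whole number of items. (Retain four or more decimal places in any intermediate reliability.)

121

Corrected full-test reliability: r_full = 2 × 0.54 / (1 + 0.54) ≈ 0.7013
n = r_tgt(1 − r_full) / [r_full(1 − r_tgt)] = 0.94 × 0.2987 / (0.7013 × 0.06) ≈ 6.6728
Required items = 6.6728 × 18 = 120.11, so 121 items.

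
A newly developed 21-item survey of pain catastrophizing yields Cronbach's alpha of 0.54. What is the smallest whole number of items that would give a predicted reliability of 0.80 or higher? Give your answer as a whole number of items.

72

Invert Spearman-Brown to solve for n:
n = r_target (1 − r_old) / [ r_old (1 − r_target) ]
n = 0.80(1 − 0.54) / [0.54(1 − 0.80)]
n = 0.3680 / 0.1080 ≈ 3.4074
So the test needs 3.4074 × 21 ≈ 71.56 items; rounding up, 72.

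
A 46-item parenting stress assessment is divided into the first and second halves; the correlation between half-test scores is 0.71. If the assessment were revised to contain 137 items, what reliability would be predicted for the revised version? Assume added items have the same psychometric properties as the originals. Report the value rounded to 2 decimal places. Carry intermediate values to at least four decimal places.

0.94

First correct the split-half correlation to full-test reliability: r_full = 2 × 0.71 / (1 + 0.71) ≈ 0.8304
Length factor from 46 to 137 items: n = 137/46 = 2.9783
r_new = n·r_full / (1 + (n − 1)·r_full) = 2.4732 / 2.6428 ≈ 0.9358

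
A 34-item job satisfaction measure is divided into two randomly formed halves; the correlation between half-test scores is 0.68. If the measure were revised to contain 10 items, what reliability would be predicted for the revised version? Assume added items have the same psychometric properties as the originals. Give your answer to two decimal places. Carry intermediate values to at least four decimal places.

0.56

First correct the split-half correlation to full-test reliability: r_full = 2 × 0.68 / (1 + 0.68) ≈ 0.8095
Then adjust to 10 items: n = 10/34 = 0.2941
r_new = n·r_full / (1 + (n − 1)·r_full) = 0.2381 / 0.4286 ≈ 0.5555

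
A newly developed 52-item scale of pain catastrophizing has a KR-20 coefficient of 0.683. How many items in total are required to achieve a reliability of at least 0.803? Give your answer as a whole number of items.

n = 0.803(1 − 0.683) / [0.683(1 − 0.803)]
n = 0.254551 / 0.134551 ≈ 1.8919
Items needed = n × 52 = 1.8919 × 52 ≈ 98.38 → round up to 99

99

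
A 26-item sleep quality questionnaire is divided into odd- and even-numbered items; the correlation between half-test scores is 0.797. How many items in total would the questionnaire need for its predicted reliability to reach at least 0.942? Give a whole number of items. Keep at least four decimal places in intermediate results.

54

r_full = 2(0.797)/(1 + 0.797) = 0.8870
Solve Spearman-Brown for n: n = 0.942(1 − 0.8870) / [0.8870(1 − 0.942)] = 2.0691
Required items = 2.0691 × 26 = 53.80, so 54 items.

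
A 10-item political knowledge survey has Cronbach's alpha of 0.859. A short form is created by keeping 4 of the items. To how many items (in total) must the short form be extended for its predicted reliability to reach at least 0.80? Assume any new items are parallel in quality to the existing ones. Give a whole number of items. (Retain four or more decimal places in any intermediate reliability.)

Short-form reliability: n = 4/10 = 0.4000; r_4 = n·r/(1+(n−1)r) ≈ 0.7090
Length factor from the short form to reach 0.80: n' = 0.80(1 − 0.7090) / [0.7090(1 − 0.80)] ≈ 1.6417
Items = 1.6417 × 4 ≈ 6.57 → 7

7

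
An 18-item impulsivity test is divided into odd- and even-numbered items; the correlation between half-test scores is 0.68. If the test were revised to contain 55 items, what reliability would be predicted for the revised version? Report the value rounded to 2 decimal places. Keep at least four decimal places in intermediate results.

Spearman-Brown correction (n = 2): r_full = 2·0.68/(1 + 0.68) = 0.8095
Length factor from 18 to 55 items: n = 55/18 = 3.0556
r_new = n·r_full / (1 + (n − 1)·r_full) = 2.4735 / 2.6640 ≈ 0.9285

0.93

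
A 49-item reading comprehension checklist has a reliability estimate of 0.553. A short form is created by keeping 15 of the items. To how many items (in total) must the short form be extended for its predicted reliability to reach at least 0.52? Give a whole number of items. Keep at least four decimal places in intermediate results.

43

Short-form reliability: n = 15/49 = 0.3061; r_15 = n·r/(1+(n−1)r) ≈ 0.2747
Then solve for n' with r_old = 0.2747, r_target = 0.52: n' = 0.52(1 − 0.2747)/[0.2747(1 − 0.52)] = 2.8604
Total items = 2.8604 × 15 = 42.91, rounded up to 43.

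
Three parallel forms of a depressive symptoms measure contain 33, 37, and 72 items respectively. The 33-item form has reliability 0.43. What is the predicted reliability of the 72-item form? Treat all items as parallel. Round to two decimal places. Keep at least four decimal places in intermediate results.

0.62

The 37-item form is not needed; work directly from the 33-item form with n = 72/33 = 2.1818.
r_{72} = n·r / (1 + (n − 1)·r) = 0.9382 / 1.5082 ≈ 0.6221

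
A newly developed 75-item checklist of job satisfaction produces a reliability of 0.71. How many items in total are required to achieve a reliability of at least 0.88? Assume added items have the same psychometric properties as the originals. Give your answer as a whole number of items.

n = [0.88 × 0.29] / [0.71 × 0.12]
n = 0.2552 / 0.0852 ≈ 2.9953
2.9953 × 75 = 224.65 → 225 items

225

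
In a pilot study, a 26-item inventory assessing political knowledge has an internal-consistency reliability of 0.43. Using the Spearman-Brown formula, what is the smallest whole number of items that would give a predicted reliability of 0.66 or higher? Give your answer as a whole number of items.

67

Invert Spearman-Brown to solve for n:
n = r*(1 − r) / [ r (1 − r*) ]
n = [0.66 × 0.57] / [0.43 × 0.34]
  = 0.3762 / 0.1462 = 2.5732
Items needed = n × 26 = 2.5732 × 26 ≈ 66.90 → round up to 67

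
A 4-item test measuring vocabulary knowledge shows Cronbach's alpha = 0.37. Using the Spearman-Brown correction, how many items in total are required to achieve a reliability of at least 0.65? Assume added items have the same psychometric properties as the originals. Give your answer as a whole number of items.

13

n = [0.65 × 0.63] / [0.37 × 0.35]
n = 0.4095 / 0.1295 ≈ 3.1622
3.1622 × 4 = 12.65 → 13 items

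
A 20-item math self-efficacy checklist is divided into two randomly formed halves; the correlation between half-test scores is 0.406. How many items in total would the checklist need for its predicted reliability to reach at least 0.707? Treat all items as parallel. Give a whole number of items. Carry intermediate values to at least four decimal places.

Corrected full-test reliability: r_full = 2 × 0.406 / (1 + 0.406) ≈ 0.5775
Solve Spearman-Brown for n: n = 0.707(1 − 0.5775) / [0.5775(1 − 0.707)] = 1.7653
Items = 1.7653 × 20 ≈ 35.31 → 36

36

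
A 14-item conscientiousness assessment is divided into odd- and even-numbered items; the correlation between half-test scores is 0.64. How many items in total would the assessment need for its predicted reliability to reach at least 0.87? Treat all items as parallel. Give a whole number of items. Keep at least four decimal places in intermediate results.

r_full = 2(0.64)/(1 + 0.64) = 0.7805
n = r_tgt(1 − r_full) / [r_full(1 − r_tgt)] = 0.87 × 0.2195 / (0.7805 × 0.13) ≈ 1.8821
Items = 1.8821 × 14 ≈ 26.35 → 27

27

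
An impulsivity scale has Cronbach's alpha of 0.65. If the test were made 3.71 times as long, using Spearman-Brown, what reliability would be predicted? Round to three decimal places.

r_new = (3.71 × 0.65) / (1 + (3.71 − 1) × 0.65)
r_new = 2.4115 / 2.7615 ≈ 0.8733

0.873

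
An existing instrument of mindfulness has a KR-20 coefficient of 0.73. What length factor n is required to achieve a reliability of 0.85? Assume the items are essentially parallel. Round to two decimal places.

n = 0.85(1 − 0.73) / [0.73(1 − 0.85)]
  = 0.2295 / 0.1095 = 2.0959

2.10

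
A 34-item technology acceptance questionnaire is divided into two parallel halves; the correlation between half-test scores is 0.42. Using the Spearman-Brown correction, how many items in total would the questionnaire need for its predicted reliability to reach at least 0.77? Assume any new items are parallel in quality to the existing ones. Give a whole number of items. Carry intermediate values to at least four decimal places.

Corrected full-test reliability: r_full = 2 × 0.42 / (1 + 0.42) ≈ 0.5915
Solve Spearman-Brown for n: n = 0.77(1 − 0.5915) / [0.5915(1 − 0.77)] = 2.3121
Items = 2.3121 × 34 ≈ 78.61 → 79

79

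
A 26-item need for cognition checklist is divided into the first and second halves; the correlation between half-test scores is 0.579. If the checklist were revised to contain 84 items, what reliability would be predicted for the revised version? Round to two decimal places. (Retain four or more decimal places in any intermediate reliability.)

0.90

Full-test reliability from the split-half r: r_full = 2(0.579)/(1 + 0.579) = 0.7334
Then adjust to 84 items: n = 84/26 = 3.2308
r_new = n·r_full / (1 + (n − 1)·r_full) = 2.3695 / 2.6361 ≈ 0.8989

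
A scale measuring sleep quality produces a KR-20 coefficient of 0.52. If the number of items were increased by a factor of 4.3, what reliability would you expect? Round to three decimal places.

0.823

Spearman-Brown: r_new = n·r / (1 + (n − 1)·r)
r_new = (4.3 × 0.52) / (1 + (4.3 − 1) × 0.52)
r_new = 2.2360 / 2.7160 ≈ 0.8233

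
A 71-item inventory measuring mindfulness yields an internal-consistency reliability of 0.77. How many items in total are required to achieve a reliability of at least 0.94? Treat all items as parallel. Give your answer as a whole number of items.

333

n = 0.94(1 − 0.77) / [0.77(1 − 0.94)]
  = 0.2162 / 0.0462 = 4.6797
4.6797 × 71 = 332.26 → 333 items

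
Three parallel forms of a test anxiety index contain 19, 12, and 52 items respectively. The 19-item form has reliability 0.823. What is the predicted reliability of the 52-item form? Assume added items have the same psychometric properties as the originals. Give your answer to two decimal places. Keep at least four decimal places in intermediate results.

Only the ratio of lengths matters: n = 52/19 = 2.7368
r_{52} = n·r / (1 + (n − 1)·r) = 2.2524 / 2.4294 ≈ 0.9271

0.93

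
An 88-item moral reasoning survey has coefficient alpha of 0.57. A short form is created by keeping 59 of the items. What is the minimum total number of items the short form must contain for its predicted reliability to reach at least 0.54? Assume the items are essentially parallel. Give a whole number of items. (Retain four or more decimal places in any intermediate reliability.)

78

First, r for the 59-item form: n = 59/88 = 0.6705, so r_59 = 0.6705·0.57/(1 + (0.6705 − 1)·0.57) = 0.4706
Length factor from the short form to reach 0.54: n' = 0.54(1 − 0.4706) / [0.4706(1 − 0.54)] ≈ 1.3206
Items = 1.3206 × 59 ≈ 77.92 → 78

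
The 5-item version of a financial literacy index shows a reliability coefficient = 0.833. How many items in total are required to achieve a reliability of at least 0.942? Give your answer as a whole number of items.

n = [0.942 × 0.167] / [0.833 × 0.058]
n = 0.157314 / 0.048314 ≈ 3.2561
3.2561 × 5 = 16.28 → 17 items

17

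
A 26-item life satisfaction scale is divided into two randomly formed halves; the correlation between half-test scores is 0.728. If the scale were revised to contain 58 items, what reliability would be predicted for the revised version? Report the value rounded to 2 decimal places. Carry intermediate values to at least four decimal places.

0.92

Full-test reliability from the split-half r: r_full = 2(0.728)/(1 + 0.728) = 0.8426
Then adjust to 58 items: n = 58/26 = 2.2308
r_new = n·r_full / (1 + (n − 1)·r_full) = 1.8797 / 2.0371 ≈ 0.9227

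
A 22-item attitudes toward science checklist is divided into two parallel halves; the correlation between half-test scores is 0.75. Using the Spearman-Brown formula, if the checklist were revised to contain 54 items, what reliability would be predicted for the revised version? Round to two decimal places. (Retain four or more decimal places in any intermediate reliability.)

First correct the split-half correlation to full-test reliability: r_full = 2 × 0.75 / (1 + 0.75) ≈ 0.8571
Then adjust to 54 items: n = 54/22 = 2.4545
r_new = n·r_full / (1 + (n − 1)·r_full) = 2.1038 / 2.2467 ≈ 0.9364

0.94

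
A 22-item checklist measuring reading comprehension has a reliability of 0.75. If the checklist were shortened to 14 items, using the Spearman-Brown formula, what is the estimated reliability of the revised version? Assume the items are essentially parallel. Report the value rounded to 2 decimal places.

The new length is 14/22 = 0.6364 times the old.
Spearman-Brown: r_new = n·r / (1 + (n − 1)·r)
r_new = 0.6364·0.75 / [1 + (0.6364 − 1)·0.75]
     = 0.4773 / 0.7273 = 0.6563

0.66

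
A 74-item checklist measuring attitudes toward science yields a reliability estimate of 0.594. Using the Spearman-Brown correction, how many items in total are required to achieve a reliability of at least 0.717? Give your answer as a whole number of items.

n = 0.717(1 − 0.594) / [0.594(1 − 0.717)]
  = 0.291102 / 0.168102 = 1.7317
Items needed = n × 74 = 1.7317 × 74 ≈ 128.15 → round up to 129

129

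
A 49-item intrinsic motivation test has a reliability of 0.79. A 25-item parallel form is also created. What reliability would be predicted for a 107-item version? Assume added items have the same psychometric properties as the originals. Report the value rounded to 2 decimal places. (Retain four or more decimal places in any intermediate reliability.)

The 25-item form is not needed; work directly from the 49-item form with n = 107/49 = 2.1837.
r_{107} = n·r / (1 + (n − 1)·r) = 1.7251 / 1.9351 ≈ 0.8915

0.89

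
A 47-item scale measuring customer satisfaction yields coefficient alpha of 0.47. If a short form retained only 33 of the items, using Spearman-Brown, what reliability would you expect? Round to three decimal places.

n = 33/47 = 0.7021
r_new = (0.7021 × 0.47) / (1 + (0.7021 − 1) × 0.47)
r_new = 0.3300 / 0.8600 ≈ 0.3837

0.384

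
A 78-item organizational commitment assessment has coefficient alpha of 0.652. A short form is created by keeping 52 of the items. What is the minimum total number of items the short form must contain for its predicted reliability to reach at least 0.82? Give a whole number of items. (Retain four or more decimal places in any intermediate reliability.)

190

Short-form reliability: n = 52/78 = 0.6667; r_52 = n·r/(1+(n−1)r) ≈ 0.5554
Length factor from the short form to reach 0.82: n' = 0.82(1 − 0.5554) / [0.5554(1 − 0.82)] ≈ 3.6467
Items = 3.6467 × 52 ≈ 189.63 → 190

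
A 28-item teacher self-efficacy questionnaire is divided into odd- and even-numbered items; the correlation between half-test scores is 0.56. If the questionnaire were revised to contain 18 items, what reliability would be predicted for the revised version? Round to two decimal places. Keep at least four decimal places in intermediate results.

Spearman-Brown correction (n = 2): r_full = 2·0.56/(1 + 0.56) = 0.7179
Then adjust to 18 items: n = 18/28 = 0.6429
r_new = n·r_full / (1 + (n − 1)·r_full) = 0.4615 / 0.7436 ≈ 0.6206

0.62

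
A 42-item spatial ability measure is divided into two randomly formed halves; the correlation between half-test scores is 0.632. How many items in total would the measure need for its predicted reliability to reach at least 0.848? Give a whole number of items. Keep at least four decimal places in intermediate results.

69

Corrected full-test reliability: r_full = 2 × 0.632 / (1 + 0.632) ≈ 0.7745
n = r_tgt(1 − r_full) / [r_full(1 − r_tgt)] = 0.848 × 0.2255 / (0.7745 × 0.152) ≈ 1.6243
Items = 1.6243 × 42 ≈ 68.22 → 69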